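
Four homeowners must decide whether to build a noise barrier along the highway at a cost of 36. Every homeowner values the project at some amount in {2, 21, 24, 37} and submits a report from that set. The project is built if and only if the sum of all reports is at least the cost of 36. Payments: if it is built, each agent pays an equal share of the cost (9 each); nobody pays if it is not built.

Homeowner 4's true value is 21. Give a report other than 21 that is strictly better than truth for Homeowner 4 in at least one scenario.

37

Suppose Homeowner 1 reports 2, Homeowner 2 reports 2 and Homeowner 3 reports 2.
Report 21: project not built, utility 0.
Report 37: project built, pays 9, utility 21 - 9 = 12.
So reporting 37 beats truth here (12 > 0).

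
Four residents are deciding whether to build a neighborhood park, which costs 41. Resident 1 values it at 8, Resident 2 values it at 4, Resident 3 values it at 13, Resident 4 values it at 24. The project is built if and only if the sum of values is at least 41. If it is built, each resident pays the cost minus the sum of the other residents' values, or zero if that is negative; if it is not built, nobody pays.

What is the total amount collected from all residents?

21

Total value 49 ≥ cost 41, so it is built.
Resident 1: others sum to 41; max(0, 41 - 41) = 0.
Resident 2: others sum to 45; max(0, 41 - 45) = 0.
Resident 3: others sum to 36; max(0, 41 - 36) = 5.
Resident 4: others sum to 25; max(0, 41 - 25) = 16.
Total collected = 0 + 0 + 5 + 16 = 21.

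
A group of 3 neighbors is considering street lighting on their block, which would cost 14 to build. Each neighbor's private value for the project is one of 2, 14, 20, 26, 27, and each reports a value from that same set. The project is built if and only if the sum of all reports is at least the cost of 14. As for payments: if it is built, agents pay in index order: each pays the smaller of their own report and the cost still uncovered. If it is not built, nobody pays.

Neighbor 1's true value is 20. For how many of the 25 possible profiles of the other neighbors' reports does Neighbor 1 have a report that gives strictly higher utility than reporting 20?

24

Others report (2, 14): truth gives 6; report 2 gives 18 > 6. Violating.
Others report (2, 20): truth gives 6; report 2 gives 18 > 6. Violating.
Others report (2, 26): truth gives 6; report 2 gives 18 > 6. Violating.
Others report (2, 27): truth gives 6; report 2 gives 18 > 6. Violating.
Others report (2, 2): truth gives 6; no alternative beats it.
(Checking all 25 profiles: 24 have a profitable deviation, 1 does not.)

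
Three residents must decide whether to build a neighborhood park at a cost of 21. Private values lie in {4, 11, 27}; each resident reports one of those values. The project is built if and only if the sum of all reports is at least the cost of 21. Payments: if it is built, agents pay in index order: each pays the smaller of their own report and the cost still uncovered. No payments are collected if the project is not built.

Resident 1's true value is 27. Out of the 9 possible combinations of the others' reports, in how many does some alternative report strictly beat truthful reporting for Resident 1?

8

Others report (4, 11): truth gives 6; report 11 gives 16 > 6. Violating.
Others report (4, 27): truth gives 6; report 4 gives 23 > 6. Violating.
Others report (11, 4): truth gives 6; report 11 gives 16 > 6. Violating.
Others report (11, 11): truth gives 6; report 4 gives 23 > 6. Violating.
Others report (4, 4): truth gives 6; no alternative beats it.
(Checking all 9 profiles: 8 have a profitable deviation, 1 does not.)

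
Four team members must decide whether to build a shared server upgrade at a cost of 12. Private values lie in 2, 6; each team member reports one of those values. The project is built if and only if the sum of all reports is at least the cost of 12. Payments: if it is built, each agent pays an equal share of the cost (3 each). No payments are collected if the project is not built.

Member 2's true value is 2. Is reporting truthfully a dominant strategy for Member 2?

Check each profile of the others' reports and compare truth against every alternative report.
Others report (2, 2, 2): truth gives 0, best alternative gives -1.
Others report (2, 2, 6): truth gives -1, best alternative gives -1.
Others report (2, 6, 2): truth gives -1, best alternative gives -1.
Others report (2, 6, 6): truth gives -1, best alternative gives -1.
Others report (6, 2, 2): truth gives -1, best alternative gives -1.
Others report (6, 2, 6): truth gives -1, best alternative gives -1.
(Remaining 2 profiles checked similarly; truth is weakly best in each.)
In every case the truthful report is at least as good as any alternative, so it is a dominant strategy.

Yes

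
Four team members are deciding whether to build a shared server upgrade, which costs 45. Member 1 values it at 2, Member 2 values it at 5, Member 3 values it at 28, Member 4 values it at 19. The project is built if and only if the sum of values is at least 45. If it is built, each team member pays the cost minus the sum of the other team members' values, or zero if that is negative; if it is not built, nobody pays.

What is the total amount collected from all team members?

Total value 54 ≥ cost 45, so it is built.
Member 1: others sum to 52; max(0, 45 - 52) = 0.
Member 2: others sum to 49; max(0, 45 - 49) = 0.
Member 3: others sum to 26; max(0, 45 - 26) = 19.
Member 4: others sum to 35; max(0, 45 - 35) = 10.
Total collected = 0 + 0 + 19 + 10 = 29.

29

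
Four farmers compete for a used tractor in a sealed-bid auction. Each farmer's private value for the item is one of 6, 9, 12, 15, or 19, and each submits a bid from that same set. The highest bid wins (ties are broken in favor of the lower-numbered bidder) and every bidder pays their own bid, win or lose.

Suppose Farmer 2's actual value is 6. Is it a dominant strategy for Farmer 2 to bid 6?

Consider the case where Farmer 1 bids 6, Farmer 3 bids 6 and Farmer 4 bids 6.
Truthful bid 6: loses but pays 6, utility -6.
Bid 9 instead: wins, pays 9, utility 6 - 9 = -3.
Since -3 > -6, bidding 9 is strictly better here, so truthful bidding is not dominant.

No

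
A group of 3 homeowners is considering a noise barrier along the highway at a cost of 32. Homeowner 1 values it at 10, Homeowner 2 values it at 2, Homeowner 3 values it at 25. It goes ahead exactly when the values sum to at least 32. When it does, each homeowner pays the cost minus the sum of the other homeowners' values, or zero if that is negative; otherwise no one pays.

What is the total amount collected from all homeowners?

Total value 37 ≥ cost 32, so it is built.
Homeowner 1: others sum to 27; max(0, 32 - 27) = 5.
Homeowner 2: others sum to 35; max(0, 32 - 35) = 0.
Homeowner 3: others sum to 12; max(0, 32 - 12) = 20.
Total collected = 5 + 0 + 20 = 25.

25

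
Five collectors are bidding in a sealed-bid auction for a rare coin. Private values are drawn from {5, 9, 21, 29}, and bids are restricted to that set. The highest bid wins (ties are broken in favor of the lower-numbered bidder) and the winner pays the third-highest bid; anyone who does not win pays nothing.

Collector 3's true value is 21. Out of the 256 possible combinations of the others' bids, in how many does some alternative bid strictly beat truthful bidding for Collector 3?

Others bid (5, 5, 5, 29): truth gives 0; bid 29 gives 16 > 0. Violating.
Others bid (5, 5, 9, 29): truth gives 0; bid 29 gives 12 > 0. Violating.
Others bid (5, 5, 29, 5): truth gives 0; bid 29 gives 16 > 0. Violating.
Others bid (5, 5, 29, 9): truth gives 0; bid 29 gives 12 > 0. Violating.
Others bid (5, 5, 5, 5): truth gives 16; no alternative beats it.
Others bid (5, 5, 5, 9): truth gives 16; no alternative beats it.
(Checking all 256 profiles: 32 have a profitable deviation, 224 do not.)

32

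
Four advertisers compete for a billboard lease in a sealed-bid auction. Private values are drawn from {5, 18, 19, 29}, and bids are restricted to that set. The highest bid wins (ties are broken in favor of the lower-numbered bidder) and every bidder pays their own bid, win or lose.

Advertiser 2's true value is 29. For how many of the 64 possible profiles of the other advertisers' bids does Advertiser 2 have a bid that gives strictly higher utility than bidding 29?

34

Others bid (5, 5, 5): truth gives 0; bid 18 gives 11 > 0. Violating.
Others bid (5, 5, 18): truth gives 0; bid 18 gives 11 > 0. Violating.
Others bid (5, 5, 19): truth gives 0; bid 19 gives 10 > 0. Violating.
Others bid (5, 18, 5): truth gives 0; bid 18 gives 11 > 0. Violating.
Others bid (5, 5, 29): truth gives 0; no alternative beats it.
Others bid (5, 18, 29): truth gives 0; no alternative beats it.
(Checking all 64 profiles: 34 have a profitable deviation, 30 do not.)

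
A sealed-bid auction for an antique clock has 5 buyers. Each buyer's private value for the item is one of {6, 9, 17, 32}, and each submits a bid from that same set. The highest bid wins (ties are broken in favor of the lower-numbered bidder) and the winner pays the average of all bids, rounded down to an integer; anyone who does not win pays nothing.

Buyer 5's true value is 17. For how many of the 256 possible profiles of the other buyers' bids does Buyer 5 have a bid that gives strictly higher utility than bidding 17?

Others bid (6, 6, 6, 6): truth gives 9; bid 9 gives 11 > 9. Violating.
Others bid (6, 6, 6, 17): truth gives 0; bid 32 gives 4 > 0. Violating.
Others bid (6, 6, 9, 17): truth gives 0; bid 32 gives 3 > 0. Violating.
Others bid (6, 6, 17, 6): truth gives 0; bid 32 gives 4 > 0. Violating.
Others bid (6, 6, 6, 9): truth gives 9; no alternative beats it.
Others bid (6, 6, 6, 32): truth gives 0; no alternative beats it.
(Checking all 256 profiles: 57 have a profitable deviation, 199 do not.)

57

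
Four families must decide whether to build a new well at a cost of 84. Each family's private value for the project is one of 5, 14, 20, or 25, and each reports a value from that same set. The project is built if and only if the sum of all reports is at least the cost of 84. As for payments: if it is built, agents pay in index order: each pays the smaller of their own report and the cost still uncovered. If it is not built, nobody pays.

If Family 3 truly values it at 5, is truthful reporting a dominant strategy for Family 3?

Check each profile of the others' reports and compare truth against every alternative report.
Others report (20, 25, 25): truth gives 0, best alternative gives -9.
Others report (25, 20, 25): truth gives 0, best alternative gives -9.
Others report (25, 25, 20): truth gives 0, best alternative gives -9.
Others report (25, 25, 25): truth gives 0, best alternative gives -9.
Others report (5, 5, 5): truth gives 0, best alternative gives 0.
Others report (5, 5, 14): truth gives 0, best alternative gives 0.
(Remaining 58 profiles checked similarly; truth is weakly best in each.)
In every case the truthful report is at least as good as any alternative, so it is a dominant strategy.

Yes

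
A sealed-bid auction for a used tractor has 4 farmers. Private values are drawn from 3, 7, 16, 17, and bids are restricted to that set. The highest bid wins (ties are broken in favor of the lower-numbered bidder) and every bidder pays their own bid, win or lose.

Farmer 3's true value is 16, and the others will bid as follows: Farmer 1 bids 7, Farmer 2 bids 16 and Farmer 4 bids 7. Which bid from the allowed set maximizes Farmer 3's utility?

17

Bid 3: loses but pays 3, utility -3.
Bid 7: loses but pays 7, utility -7.
Bid 16: loses but pays 16, utility -16.
Bid 17: wins, pays 17, utility 16 - 17 = -1.
The best choice is 17 with utility -1.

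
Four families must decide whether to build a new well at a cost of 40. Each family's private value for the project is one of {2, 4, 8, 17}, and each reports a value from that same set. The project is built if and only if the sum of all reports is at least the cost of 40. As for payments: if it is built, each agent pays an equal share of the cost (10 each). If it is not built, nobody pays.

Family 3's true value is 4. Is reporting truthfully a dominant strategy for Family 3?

Consider the case where Family 1 reports 2, Family 2 reports 17 and Family 4 reports 17.
Truthful report 4: project built, pays 10, utility 4 - 10 = -6.
Report 2 instead: project not built, utility 0.
Since 0 > -6, reporting 2 is strictly better here, so truthful reporting is not dominant.

No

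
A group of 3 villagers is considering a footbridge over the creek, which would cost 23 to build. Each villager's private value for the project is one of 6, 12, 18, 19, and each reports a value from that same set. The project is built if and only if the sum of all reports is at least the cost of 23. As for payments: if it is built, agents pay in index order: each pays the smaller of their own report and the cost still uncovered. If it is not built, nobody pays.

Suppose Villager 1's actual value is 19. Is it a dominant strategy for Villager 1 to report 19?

No

Consider the case where Villager 2 reports 6 and Villager 3 reports 6.
Truthful report 19: project built, pays 19, utility 19 - 19 = 0.
Report 12 instead: project built, pays 12, utility 19 - 12 = 7.
Since 7 > 0, reporting 12 is strictly better here, so truthful reporting is not dominant.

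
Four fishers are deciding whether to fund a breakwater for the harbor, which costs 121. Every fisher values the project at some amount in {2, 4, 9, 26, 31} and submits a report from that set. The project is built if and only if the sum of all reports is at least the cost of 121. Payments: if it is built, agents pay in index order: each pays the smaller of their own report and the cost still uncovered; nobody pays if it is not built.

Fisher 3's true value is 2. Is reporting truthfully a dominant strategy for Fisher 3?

Check each profile of the others' reports and compare truth against every alternative report.
Others report (2, 2, 2): truth gives 0, best alternative gives 0.
Others report (2, 2, 4): truth gives 0, best alternative gives 0.
Others report (2, 2, 9): truth gives 0, best alternative gives 0.
Others report (2, 2, 26): truth gives 0, best alternative gives 0.
Others report (2, 2, 31): truth gives 0, best alternative gives 0.
Others report (2, 4, 2): truth gives 0, best alternative gives 0.
(Remaining 119 profiles checked similarly; truth is weakly best in each.)
In every case the truthful report is at least as good as any alternative, so it is a dominant strategy.

Yes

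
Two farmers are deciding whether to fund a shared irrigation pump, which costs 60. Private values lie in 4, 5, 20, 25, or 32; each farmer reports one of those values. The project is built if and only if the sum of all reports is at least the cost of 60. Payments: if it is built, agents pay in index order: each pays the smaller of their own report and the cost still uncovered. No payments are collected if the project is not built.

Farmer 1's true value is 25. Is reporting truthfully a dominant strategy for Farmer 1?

Yes

Check each profile of the others' reports and compare truth against every alternative report.
Others report (4): truth gives 0, best alternative gives 0.
Others report (5): truth gives 0, best alternative gives 0.
Others report (20): truth gives 0, best alternative gives 0.
Others report (25): truth gives 0, best alternative gives 0.
Others report (32): truth gives 0, best alternative gives 0.
In every case the truthful report is at least as good as any alternative, so it is a dominant strategy.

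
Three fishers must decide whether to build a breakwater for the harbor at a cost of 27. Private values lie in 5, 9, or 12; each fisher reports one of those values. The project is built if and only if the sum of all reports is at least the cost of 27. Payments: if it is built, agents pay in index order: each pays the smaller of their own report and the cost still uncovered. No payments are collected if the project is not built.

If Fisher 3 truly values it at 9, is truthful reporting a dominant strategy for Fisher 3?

Check each profile of the others' reports and compare truth against every alternative report.
Others report (12, 12): truth gives 6, best alternative gives 6.
Others report (9, 12): truth gives 3, best alternative gives 3.
Others report (12, 9): truth gives 3, best alternative gives 3.
Others report (5, 5): truth gives 0, best alternative gives 0.
Others report (5, 9): truth gives 0, best alternative gives 0.
Others report (5, 12): truth gives 0, best alternative gives 0.
(Remaining 3 profiles checked similarly; truth is weakly best in each.)
In every case the truthful report is at least as good as any alternative, so it is a dominant strategy.

Yes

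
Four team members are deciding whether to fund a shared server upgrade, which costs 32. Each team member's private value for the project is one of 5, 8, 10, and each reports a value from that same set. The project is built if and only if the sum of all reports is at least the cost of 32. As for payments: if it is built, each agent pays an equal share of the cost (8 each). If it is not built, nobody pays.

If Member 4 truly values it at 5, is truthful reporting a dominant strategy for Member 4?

Yes

Check each profile of the others' reports and compare truth against every alternative report.
Others report (5, 10, 10): truth gives 0, best alternative gives -3.
Others report (8, 8, 8): truth gives 0, best alternative gives -3.
Others report (8, 8, 10): truth gives 0, best alternative gives -3.
Others report (8, 10, 8): truth gives 0, best alternative gives -3.
Others report (10, 5, 10): truth gives 0, best alternative gives -3.
Others report (10, 8, 8): truth gives 0, best alternative gives -3.
(Remaining 21 profiles checked similarly; truth is weakly best in each.)
In every case the truthful report is at least as good as any alternative, so it is a dominant strategy.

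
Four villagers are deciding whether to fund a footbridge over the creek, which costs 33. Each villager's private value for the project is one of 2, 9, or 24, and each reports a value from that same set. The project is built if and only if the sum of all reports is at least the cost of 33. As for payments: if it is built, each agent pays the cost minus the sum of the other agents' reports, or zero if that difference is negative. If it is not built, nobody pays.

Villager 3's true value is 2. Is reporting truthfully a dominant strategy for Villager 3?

Yes

Check each profile of the others' reports and compare truth against every alternative report.
Others report (9, 9, 9): truth gives 0, best alternative gives -4.
Others report (2, 2, 24): truth gives 0, best alternative gives -3.
Others report (2, 24, 2): truth gives 0, best alternative gives -3.
Others report (24, 2, 2): truth gives 0, best alternative gives -3.
Others report (2, 9, 24): truth gives 2, best alternative gives 2.
Others report (2, 24, 9): truth gives 2, best alternative gives 2.
(Remaining 21 profiles checked similarly; truth is weakly best in each.)
In every case the truthful report is at least as good as any alternative, so it is a dominant strategy.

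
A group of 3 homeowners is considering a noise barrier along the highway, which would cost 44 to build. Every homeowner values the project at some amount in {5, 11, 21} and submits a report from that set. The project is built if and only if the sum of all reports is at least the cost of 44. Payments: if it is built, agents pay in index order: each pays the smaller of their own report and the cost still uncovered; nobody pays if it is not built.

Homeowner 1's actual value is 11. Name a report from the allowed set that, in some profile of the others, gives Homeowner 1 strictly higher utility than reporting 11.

5

Suppose Homeowner 2 reports 21 and Homeowner 3 reports 21.
Report 11: project built, pays 11, utility 11 - 11 = 0.
Report 5: project built, pays 5, utility 11 - 5 = 6.
So reporting 5 beats truth here (6 > 0).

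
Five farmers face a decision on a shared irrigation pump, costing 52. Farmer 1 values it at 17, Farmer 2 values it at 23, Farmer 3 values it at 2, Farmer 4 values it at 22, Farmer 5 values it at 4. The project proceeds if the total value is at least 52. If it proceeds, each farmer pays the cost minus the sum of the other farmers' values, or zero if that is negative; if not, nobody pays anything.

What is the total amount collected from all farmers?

14

Total value 68 ≥ cost 52, so it is built.
Farmer 1: others sum to 51; max(0, 52 - 51) = 1.
Farmer 2: others sum to 45; max(0, 52 - 45) = 7.
Farmer 3: others sum to 66; max(0, 52 - 66) = 0.
Farmer 4: others sum to 46; max(0, 52 - 46) = 6.
Farmer 5: others sum to 64; max(0, 52 - 64) = 0.
Total collected = 1 + 7 + 0 + 6 + 0 = 14.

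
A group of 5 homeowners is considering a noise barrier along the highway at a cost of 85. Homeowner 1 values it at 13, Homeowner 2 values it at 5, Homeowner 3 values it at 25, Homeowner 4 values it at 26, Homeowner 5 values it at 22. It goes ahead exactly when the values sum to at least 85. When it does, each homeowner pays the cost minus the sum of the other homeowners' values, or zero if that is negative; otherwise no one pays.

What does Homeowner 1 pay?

Total value 91 ≥ cost 85, so the project is built.
The other homeowners' values sum to 78.
Cost minus that sum is 85 - 78 = 7.

7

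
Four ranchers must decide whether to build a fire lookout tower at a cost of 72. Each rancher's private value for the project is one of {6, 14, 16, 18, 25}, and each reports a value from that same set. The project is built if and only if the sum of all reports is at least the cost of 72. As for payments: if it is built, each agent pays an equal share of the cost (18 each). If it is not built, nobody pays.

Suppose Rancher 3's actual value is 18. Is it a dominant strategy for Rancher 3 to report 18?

Yes

Check each profile of the others' reports and compare truth against every alternative report.
Others report (6, 6, 6): truth gives 0, best alternative gives 0.
Others report (6, 6, 14): truth gives 0, best alternative gives 0.
Others report (6, 6, 16): truth gives 0, best alternative gives 0.
Others report (6, 6, 18): truth gives 0, best alternative gives 0.
Others report (6, 6, 25): truth gives 0, best alternative gives 0.
Others report (6, 14, 6): truth gives 0, best alternative gives 0.
(Remaining 119 profiles checked similarly; truth is weakly best in each.)
In every case the truthful report is at least as good as any alternative, so it is a dominant strategy.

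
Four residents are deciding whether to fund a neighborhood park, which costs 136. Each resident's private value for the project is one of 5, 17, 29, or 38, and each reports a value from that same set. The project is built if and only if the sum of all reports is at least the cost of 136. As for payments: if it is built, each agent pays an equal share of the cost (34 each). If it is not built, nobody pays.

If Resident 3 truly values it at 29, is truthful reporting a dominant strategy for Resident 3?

Consider the case where Resident 1 reports 38, Resident 2 reports 38 and Resident 4 reports 38.
Truthful report 29: project built, pays 34, utility 29 - 34 = -5.
Report 5 instead: project not built, utility 0.
Since 0 > -5, reporting 5 is strictly better here, so truthful reporting is not dominant.

No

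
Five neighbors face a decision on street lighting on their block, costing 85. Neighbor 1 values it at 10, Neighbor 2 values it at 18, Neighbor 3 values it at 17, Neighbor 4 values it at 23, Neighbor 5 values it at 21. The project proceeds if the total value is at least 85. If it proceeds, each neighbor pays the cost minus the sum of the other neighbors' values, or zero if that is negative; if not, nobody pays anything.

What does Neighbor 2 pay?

Total value 89 ≥ cost 85, so the project is built.
The other neighbors' values sum to 71.
Cost minus that sum is 85 - 71 = 14.

14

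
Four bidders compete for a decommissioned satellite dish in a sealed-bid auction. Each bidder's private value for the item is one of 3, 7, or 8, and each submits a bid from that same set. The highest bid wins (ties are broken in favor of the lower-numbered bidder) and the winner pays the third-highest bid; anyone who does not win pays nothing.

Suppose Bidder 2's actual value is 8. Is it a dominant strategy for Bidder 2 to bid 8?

Check each profile of the others' bids and compare truth against every alternative bid.
Others bid (3, 3, 8): truth gives 5, best alternative gives 0.
Others bid (3, 8, 3): truth gives 5, best alternative gives 0.
Others bid (7, 3, 3): truth gives 5, best alternative gives 0.
Others bid (3, 7, 8): truth gives 1, best alternative gives 0.
Others bid (3, 8, 7): truth gives 1, best alternative gives 0.
Others bid (7, 3, 7): truth gives 1, best alternative gives 0.
(Remaining 21 profiles checked similarly; truth is weakly best in each.)
In every case the truthful bid is at least as good as any alternative, so it is a dominant strategy.

Yes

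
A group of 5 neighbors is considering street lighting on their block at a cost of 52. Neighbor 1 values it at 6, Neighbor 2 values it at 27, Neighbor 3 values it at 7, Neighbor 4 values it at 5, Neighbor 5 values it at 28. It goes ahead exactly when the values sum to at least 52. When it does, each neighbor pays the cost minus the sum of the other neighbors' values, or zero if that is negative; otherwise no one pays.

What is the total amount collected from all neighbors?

13

Total value 73 ≥ cost 52, so it is built.
Neighbor 1: others sum to 67; max(0, 52 - 67) = 0.
Neighbor 2: others sum to 46; max(0, 52 - 46) = 6.
Neighbor 3: others sum to 66; max(0, 52 - 66) = 0.
Neighbor 4: others sum to 68; max(0, 52 - 68) = 0.
Neighbor 5: others sum to 45; max(0, 52 - 45) = 7.
Total collected = 0 + 6 + 0 + 0 + 7 = 13.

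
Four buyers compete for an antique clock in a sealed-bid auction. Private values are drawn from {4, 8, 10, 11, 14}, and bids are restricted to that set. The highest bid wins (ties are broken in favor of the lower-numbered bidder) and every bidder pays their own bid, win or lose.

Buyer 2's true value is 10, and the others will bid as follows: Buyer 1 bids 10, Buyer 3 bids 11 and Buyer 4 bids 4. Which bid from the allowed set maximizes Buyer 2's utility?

11

Bid 4: loses but pays 4, utility -4.
Bid 8: loses but pays 8, utility -8.
Bid 10: loses but pays 10, utility -10.
Bid 11: wins, pays 11, utility 10 - 11 = -1.
Bid 14: wins, pays 14, utility 10 - 14 = -4.
The best choice is 11 with utility -1.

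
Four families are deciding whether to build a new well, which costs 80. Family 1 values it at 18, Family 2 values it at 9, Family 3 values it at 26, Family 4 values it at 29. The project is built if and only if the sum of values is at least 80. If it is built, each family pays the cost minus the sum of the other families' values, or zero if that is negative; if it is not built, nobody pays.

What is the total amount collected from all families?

74

Total value 82 ≥ cost 80, so it is built.
Family 1: others sum to 64; max(0, 80 - 64) = 16.
Family 2: others sum to 73; max(0, 80 - 73) = 7.
Family 3: others sum to 56; max(0, 80 - 56) = 24.
Family 4: others sum to 53; max(0, 80 - 53) = 27.
Total collected = 16 + 7 + 24 + 27 = 74.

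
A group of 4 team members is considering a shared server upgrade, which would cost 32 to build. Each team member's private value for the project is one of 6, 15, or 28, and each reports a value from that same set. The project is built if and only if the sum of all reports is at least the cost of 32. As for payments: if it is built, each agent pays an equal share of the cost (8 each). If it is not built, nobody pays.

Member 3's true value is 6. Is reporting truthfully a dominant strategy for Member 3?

Yes

Check each profile of the others' reports and compare truth against every alternative report.
Others report (6, 6, 6): truth gives 0, best alternative gives -2.
Others report (6, 6, 15): truth gives -2, best alternative gives -2.
Others report (6, 6, 28): truth gives -2, best alternative gives -2.
Others report (6, 15, 6): truth gives -2, best alternative gives -2.
Others report (6, 15, 15): truth gives -2, best alternative gives -2.
Others report (6, 15, 28): truth gives -2, best alternative gives -2.
(Remaining 21 profiles checked similarly; truth is weakly best in each.)
In every case the truthful report is at least as good as any alternative, so it is a dominant strategy.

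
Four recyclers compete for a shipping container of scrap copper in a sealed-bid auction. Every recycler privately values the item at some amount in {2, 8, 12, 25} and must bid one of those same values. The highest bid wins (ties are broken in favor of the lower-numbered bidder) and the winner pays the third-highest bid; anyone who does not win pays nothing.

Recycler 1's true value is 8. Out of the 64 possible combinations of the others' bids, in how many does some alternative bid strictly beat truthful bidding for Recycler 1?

6

Others bid (2, 2, 12): truth gives 0; bid 12 gives 6 > 0. Violating.
Others bid (2, 2, 25): truth gives 0; bid 25 gives 6 > 0. Violating.
Others bid (2, 12, 2): truth gives 0; bid 12 gives 6 > 0. Violating.
Others bid (2, 25, 2): truth gives 0; bid 25 gives 6 > 0. Violating.
Others bid (2, 2, 2): truth gives 6; no alternative beats it.
Others bid (2, 2, 8): truth gives 6; no alternative beats it.
(Checking all 64 profiles: 6 have a profitable deviation, 58 do not.)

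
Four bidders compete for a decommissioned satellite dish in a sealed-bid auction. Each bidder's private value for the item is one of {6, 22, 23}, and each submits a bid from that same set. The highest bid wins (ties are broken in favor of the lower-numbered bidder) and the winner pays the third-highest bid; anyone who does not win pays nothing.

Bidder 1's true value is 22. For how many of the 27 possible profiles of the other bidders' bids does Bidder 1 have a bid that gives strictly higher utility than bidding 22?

3

Others bid (6, 6, 23): truth gives 0; bid 23 gives 16 > 0. Violating.
Others bid (6, 23, 6): truth gives 0; bid 23 gives 16 > 0. Violating.
Others bid (23, 6, 6): truth gives 0; bid 23 gives 16 > 0. Violating.
Others bid (6, 6, 6): truth gives 16; no alternative beats it.
Others bid (6, 6, 22): truth gives 16; no alternative beats it.
(Checking all 27 profiles: 3 have a profitable deviation, 24 do not.)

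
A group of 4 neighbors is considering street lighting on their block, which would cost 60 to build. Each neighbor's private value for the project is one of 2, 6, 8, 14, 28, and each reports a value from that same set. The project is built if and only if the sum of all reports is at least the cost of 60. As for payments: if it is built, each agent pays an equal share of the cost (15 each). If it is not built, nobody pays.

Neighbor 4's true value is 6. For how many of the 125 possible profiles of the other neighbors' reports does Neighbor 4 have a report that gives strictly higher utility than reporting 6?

Others report (14, 14, 28): truth gives -9; report 2 gives 0 > -9. Violating.
Others report (14, 28, 14): truth gives -9; report 2 gives 0 > -9. Violating.
Others report (28, 14, 14): truth gives -9; report 2 gives 0 > -9. Violating.
Others report (2, 2, 2): truth gives 0; no alternative beats it.
Others report (2, 2, 6): truth gives 0; no alternative beats it.
(Checking all 125 profiles: 3 have a profitable deviation, 122 do not.)

3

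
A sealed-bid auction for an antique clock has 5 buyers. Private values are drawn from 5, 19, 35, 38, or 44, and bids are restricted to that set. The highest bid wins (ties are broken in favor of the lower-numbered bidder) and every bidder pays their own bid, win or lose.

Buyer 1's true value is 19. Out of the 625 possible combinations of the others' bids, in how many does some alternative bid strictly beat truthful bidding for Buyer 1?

Others bid (5, 5, 5, 5): truth gives 0; bid 5 gives 14 > 0. Violating.
Others bid (5, 5, 5, 35): truth gives -19; bid 5 gives -5 > -19. Violating.
Others bid (5, 5, 5, 38): truth gives -19; bid 5 gives -5 > -19. Violating.
Others bid (5, 5, 5, 44): truth gives -19; bid 5 gives -5 > -19. Violating.
Others bid (5, 5, 5, 19): truth gives 0; no alternative beats it.
Others bid (5, 5, 19, 5): truth gives 0; no alternative beats it.
(Checking all 625 profiles: 610 have a profitable deviation, 15 do not.)

610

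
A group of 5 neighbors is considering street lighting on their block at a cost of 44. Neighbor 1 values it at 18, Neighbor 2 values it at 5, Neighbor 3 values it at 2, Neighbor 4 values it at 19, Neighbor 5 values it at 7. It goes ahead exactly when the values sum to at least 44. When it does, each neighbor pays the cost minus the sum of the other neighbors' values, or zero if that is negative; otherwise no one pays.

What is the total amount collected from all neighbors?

Total value 51 ≥ cost 44, so it is built.
Neighbor 1: others sum to 33; max(0, 44 - 33) = 11.
Neighbor 2: others sum to 46; max(0, 44 - 46) = 0.
Neighbor 3: others sum to 49; max(0, 44 - 49) = 0.
Neighbor 4: others sum to 32; max(0, 44 - 32) = 12.
Neighbor 5: others sum to 44; max(0, 44 - 44) = 0.
Total collected = 11 + 0 + 0 + 12 + 0 = 23.

23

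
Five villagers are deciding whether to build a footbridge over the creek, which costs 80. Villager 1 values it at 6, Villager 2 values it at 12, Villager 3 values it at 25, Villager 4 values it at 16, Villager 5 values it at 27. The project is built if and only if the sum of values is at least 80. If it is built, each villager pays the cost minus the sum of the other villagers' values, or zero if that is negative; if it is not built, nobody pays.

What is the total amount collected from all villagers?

Total value 86 ≥ cost 80, so it is built.
Villager 1: others sum to 80; max(0, 80 - 80) = 0.
Villager 2: others sum to 74; max(0, 80 - 74) = 6.
Villager 3: others sum to 61; max(0, 80 - 61) = 19.
Villager 4: others sum to 70; max(0, 80 - 70) = 10.
Villager 5: others sum to 59; max(0, 80 - 59) = 21.
Total collected = 0 + 6 + 19 + 10 + 21 = 56.

56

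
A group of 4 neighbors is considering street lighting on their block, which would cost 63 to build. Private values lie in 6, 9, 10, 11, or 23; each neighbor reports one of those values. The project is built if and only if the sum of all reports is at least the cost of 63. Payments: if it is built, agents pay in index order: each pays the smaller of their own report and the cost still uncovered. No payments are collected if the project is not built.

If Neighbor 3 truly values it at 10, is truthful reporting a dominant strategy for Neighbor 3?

No

Consider the case where Neighbor 1 reports 9, Neighbor 2 reports 23 and Neighbor 4 reports 23.
Truthful report 10: project built, pays 10, utility 10 - 10 = 0.
Report 9 instead: project built, pays 9, utility 10 - 9 = 1.
Since 1 > 0, reporting 9 is strictly better here, so truthful reporting is not dominant.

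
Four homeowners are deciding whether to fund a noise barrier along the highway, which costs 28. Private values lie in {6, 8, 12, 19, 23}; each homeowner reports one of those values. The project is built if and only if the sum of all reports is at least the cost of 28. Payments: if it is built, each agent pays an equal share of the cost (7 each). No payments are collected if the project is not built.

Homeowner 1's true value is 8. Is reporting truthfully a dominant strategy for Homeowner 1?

No

Consider the case where Homeowner 2 reports 6, Homeowner 3 reports 6 and Homeowner 4 reports 6.
Truthful report 8: project not built, utility 0.
Report 12 instead: project built, pays 7, utility 8 - 7 = 1.
Since 1 > 0, reporting 12 is strictly better here, so truthful reporting is not dominant.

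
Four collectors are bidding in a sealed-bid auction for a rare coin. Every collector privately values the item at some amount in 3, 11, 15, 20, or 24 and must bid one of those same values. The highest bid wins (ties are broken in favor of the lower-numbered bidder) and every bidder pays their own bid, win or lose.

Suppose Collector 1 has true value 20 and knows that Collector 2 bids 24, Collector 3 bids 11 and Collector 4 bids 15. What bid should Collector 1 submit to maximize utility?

3

Bid 3: loses but pays 3, utility -3.
Bid 11: loses but pays 11, utility -11.
Bid 15: loses but pays 15, utility -15.
Bid 20: loses but pays 20, utility -20.
Bid 24: wins, pays 24, utility 20 - 24 = -4.
The best choice is 3 with utility -3.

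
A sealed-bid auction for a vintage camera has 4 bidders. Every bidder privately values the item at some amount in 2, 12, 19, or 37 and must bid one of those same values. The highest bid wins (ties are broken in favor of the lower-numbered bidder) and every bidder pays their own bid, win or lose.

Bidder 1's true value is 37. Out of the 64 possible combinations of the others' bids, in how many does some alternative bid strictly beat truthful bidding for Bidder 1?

Others bid (2, 2, 2): truth gives 0; bid 2 gives 35 > 0. Violating.
Others bid (2, 2, 12): truth gives 0; bid 12 gives 25 > 0. Violating.
Others bid (2, 2, 19): truth gives 0; bid 19 gives 18 > 0. Violating.
Others bid (2, 12, 2): truth gives 0; bid 12 gives 25 > 0. Violating.
Others bid (2, 2, 37): truth gives 0; no alternative beats it.
Others bid (2, 12, 37): truth gives 0; no alternative beats it.
(Checking all 64 profiles: 27 have a profitable deviation, 37 do not.)

27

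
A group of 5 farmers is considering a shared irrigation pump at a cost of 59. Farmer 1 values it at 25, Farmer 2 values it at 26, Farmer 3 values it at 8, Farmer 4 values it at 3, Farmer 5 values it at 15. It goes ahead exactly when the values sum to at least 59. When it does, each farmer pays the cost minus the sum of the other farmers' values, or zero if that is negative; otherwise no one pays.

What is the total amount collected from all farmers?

15

Total value 77 ≥ cost 59, so it is built.
Farmer 1: others sum to 52; max(0, 59 - 52) = 7.
Farmer 2: others sum to 51; max(0, 59 - 51) = 8.
Farmer 3: others sum to 69; max(0, 59 - 69) = 0.
Farmer 4: others sum to 74; max(0, 59 - 74) = 0.
Farmer 5: others sum to 62; max(0, 59 - 62) = 0.
Total collected = 7 + 8 + 0 + 0 + 0 = 15.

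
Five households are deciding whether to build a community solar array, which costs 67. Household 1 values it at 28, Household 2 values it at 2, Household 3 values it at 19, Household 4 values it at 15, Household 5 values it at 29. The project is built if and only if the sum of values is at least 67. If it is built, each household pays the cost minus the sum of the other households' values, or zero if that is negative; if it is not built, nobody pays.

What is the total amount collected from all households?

5

Total value 93 ≥ cost 67, so it is built.
Household 1: others sum to 65; max(0, 67 - 65) = 2.
Household 2: others sum to 91; max(0, 67 - 91) = 0.
Household 3: others sum to 74; max(0, 67 - 74) = 0.
Household 4: others sum to 78; max(0, 67 - 78) = 0.
Household 5: others sum to 64; max(0, 67 - 64) = 3.
Total collected = 2 + 0 + 0 + 0 + 3 = 5.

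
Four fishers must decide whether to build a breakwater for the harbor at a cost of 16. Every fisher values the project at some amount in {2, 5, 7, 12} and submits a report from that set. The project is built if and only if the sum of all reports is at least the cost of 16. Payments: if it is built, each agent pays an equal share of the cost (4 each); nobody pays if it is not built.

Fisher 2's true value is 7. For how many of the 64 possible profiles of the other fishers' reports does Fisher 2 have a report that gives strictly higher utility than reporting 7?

Others report (2, 2, 2): truth gives 0; report 12 gives 3 > 0. Violating.
Others report (2, 2, 5): truth gives 3; no alternative beats it.
Others report (2, 2, 7): truth gives 3; no alternative beats it.
(Checking all 64 profiles: 1 has a profitable deviation, 63 do not.)

1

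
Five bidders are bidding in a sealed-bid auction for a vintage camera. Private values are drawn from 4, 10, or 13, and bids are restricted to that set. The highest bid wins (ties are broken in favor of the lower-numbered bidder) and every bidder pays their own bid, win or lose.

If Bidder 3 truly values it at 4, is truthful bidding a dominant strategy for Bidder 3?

Check each profile of the others' bids and compare truth against every alternative bid.
Others bid (4, 13, 4, 4): truth gives -4, best alternative gives -10.
Others bid (4, 13, 4, 10): truth gives -4, best alternative gives -10.
Others bid (4, 13, 4, 13): truth gives -4, best alternative gives -10.
Others bid (4, 13, 10, 4): truth gives -4, best alternative gives -10.
Others bid (4, 13, 10, 10): truth gives -4, best alternative gives -10.
Others bid (4, 13, 10, 13): truth gives -4, best alternative gives -10.
(Remaining 75 profiles checked similarly; truth is weakly best in each.)
In every case the truthful bid is at least as good as any alternative, so it is a dominant strategy.

Yes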